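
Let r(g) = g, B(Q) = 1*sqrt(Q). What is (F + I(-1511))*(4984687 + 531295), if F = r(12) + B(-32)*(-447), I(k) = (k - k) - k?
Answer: 8400840586 - 9862575816*I*sqrt(2) ≈ 8.4008e+9 - 1.3948e+10*I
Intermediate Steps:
B(Q) = sqrt(Q)
I(k) = -k (I(k) = 0 - k = -k)
F = 12 - 1788*I*sqrt(2) (F = 12 + sqrt(-32)*(-447) = 12 + (4*I*sqrt(2))*(-447) = 12 - 1788*I*sqrt(2) ≈ 12.0 - 2528.6*I)
(F + I(-1511))*(4984687 + 531295) = ((12 - 1788*I*sqrt(2)) - 1*(-1511))*(4984687 + 531295) = ((12 - 1788*I*sqrt(2)) + 1511)*5515982 = (1523 - 1788*I*sqrt(2))*5515982 = 8400840586 - 9862575816*I*sqrt(2)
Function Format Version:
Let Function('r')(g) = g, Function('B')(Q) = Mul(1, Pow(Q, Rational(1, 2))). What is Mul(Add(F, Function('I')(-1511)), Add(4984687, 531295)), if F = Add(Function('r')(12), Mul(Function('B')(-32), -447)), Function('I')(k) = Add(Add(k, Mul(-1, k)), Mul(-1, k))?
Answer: Add(8400840586, Mul(-9862575816, I, Pow(2, Rational(1, 2)))) ≈ Add(8.4008e+9, Mul(-1.3948e+10, I))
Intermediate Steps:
Function('B')(Q) = Pow(Q, Rational(1, 2))
Function('I')(k) = Mul(-1, k) (Function('I')(k) = Add(0, Mul(-1, k)) = Mul(-1, k))
F = Add(12, Mul(-1788, I, Pow(2, Rational(1, 2)))) (F = Add(12, Mul(Pow(-32, Rational(1, 2)), -447)) = Add(12, Mul(Mul(4, I, Pow(2, Rational(1, 2))), -447)) = Add(12, Mul(-1788, I, Pow(2, Rational(1, 2)))) ≈ Add(12.000, Mul(-2528.6, I)))
Mul(Add(F, Function('I')(-1511)), Add(4984687, 531295)) = Mul(Add(Add(12, Mul(-1788, I, Pow(2, Rational(1, 2)))), Mul(-1, -1511)), Add(4984687, 531295)) = Mul(Add(Add(12, Mul(-1788, I, Pow(2, Rational(1, 2)))), 1511), 5515982) = Mul(Add(1523, Mul(-1788, I, Pow(2, Rational(1, 2)))), 5515982) = Add(8400840586, Mul(-9862575816, I, Pow(2, Rational(1, 2))))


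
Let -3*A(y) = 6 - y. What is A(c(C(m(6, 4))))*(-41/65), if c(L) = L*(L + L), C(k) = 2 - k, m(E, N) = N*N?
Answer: -15826/195 ≈ -81.159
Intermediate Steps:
m(E, N) = N**2
c(L) = 2*L**2 (c(L) = L*(2*L) = 2*L**2)
A(y) = -2 + y/3 (A(y) = -(6 - y)/3 = -2 + y/3)
A(c(C(m(6, 4))))*(-41/65) = (-2 + (2*(2 - 1*4**2)**2)/3)*(-41/65) = (-2 + (2*(2 - 1*16)**2)/3)*(-41*1/65) = (-2 + (2*(2 - 16)**2)/3)*(-41/65) = (-2 + (2*(-14)**2)/3)*(-41/65) = (-2 + (2*196)/3)*(-41/65) = (-2 + (1/3)*392)*(-41/65) = (-2 + 392/3)*(-41/65) = (386/3)*(-41/65) = -15826/195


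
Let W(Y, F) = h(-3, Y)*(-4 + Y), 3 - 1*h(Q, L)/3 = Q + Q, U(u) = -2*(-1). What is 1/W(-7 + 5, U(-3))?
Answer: -1/162 ≈ -0.0061728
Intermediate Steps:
U(u) = 2
h(Q, L) = 9 - 6*Q (h(Q, L) = 9 - 3*(Q + Q) = 9 - 6*Q)
W(Y, F) = -108 + 27*Y (W(Y, F) = (9 - 6*(-3))*(-4 + Y) = (9 + 18)*(-4 + Y) = 27*(-4 + Y) = -108 + 27*Y)
1/W(-7 + 5, U(-3)) = 1/(-108 + 27*(-7 + 5)) = 1/(-108 + 27*(-2)) = 1/(-108 - 54) = 1/(-162) = -1/162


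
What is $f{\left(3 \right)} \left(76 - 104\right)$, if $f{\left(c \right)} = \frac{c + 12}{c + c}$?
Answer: $-70$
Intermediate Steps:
$f{\left(c \right)} = \frac{12 + c}{2 c}$
$f{\left(3 \right)} \left(76 - 104\right) = \frac{12 + 3}{2 \cdot 3} \left(76 - 104\right) = \frac{1}{2} \cdot \frac{1}{3} \cdot 15 \left(-28\right) = \frac{5}{2} \left(-28\right) = -70$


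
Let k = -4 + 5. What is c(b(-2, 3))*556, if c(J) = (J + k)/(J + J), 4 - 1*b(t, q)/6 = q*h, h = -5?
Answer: 15985/57 ≈ 280.44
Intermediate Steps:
k = 1
b(t, q) = 24 + 30*q (b(t, q) = 24 - 6*q*(-5) = 24 - (-30)*q = 24 + 30*q)
c(J) = (1 + J)/(2*J) (c(J) = (J + 1)/(J + J) = (1 + J)/((2*J)) = (1 + J)*(1/(2*J)) = (1 + J)/(2*J))
c(b(-2, 3))*556 = ((1 + (24 + 30*3))/(2*(24 + 30*3)))*556 = ((1 + (24 + 90))/(2*(24 + 90)))*556 = ((½)*(1 + 114)/114)*556 = ((½)*(1/114)*115)*556 = (115/228)*556 = 15985/57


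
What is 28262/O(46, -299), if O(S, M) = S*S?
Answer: 14131/1058 ≈ 13.356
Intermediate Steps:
O(S, M) = S²
28262/O(46, -299) = 28262/(46²) = 28262/2116 = 28262*(1/2116) = 14131/1058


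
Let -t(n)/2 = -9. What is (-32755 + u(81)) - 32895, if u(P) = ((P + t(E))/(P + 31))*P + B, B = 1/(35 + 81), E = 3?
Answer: -212998621/3248 ≈ -65578.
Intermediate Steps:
B = 1/116 ≈ 0.0086207
t(n) = 18 (t(n) = -2*(-9) = 18)
u(P) = 1/116 + P*(18 + P)/(31 + P) (u(P) = ((P + 18)/(P + 31))*P + 1/116 = ((18 + P)/(31 + P))*P + 1/116 = P*(18 + P)/(31 + P) + 1/116 = 1/116 + P*(18 + P)/(31 + P))
(-32755 + u(81)) - 32895 = (-32755 + (31 + 116*81**2 + 2089*81)/(116*(31 + 81))) - 32895 = (-32755 + (1/116)*(31 + 116*6561 + 169209)/112) - 32895 = (-32755 + (1/116)*(1/112)*(31 + 761076 + 169209)) - 32895 = (-32755 + (1/116)*(1/112)*930316) - 32895 = (-32755 + 232579/3248) - 32895 = -106155661/3248 - 32895 = -212998621/3248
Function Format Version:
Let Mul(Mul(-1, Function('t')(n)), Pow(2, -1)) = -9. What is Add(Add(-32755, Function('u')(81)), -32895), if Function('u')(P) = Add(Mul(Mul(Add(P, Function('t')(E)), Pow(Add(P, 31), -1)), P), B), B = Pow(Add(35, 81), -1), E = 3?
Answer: Rational(-212998621, 3248) ≈ -65578.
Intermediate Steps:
B = Rational(1, 116) (B = Pow(116, -1) = Rational(1, 116) ≈ 0.0086207)
Function('t')(n) = 18 (Function('t')(n) = Mul(-2, -9) = 18)
Function('u')(P) = Add(Rational(1, 116), Mul(P, Pow(Add(31, P), -1), Add(18, P))) (Function('u')(P) = Add(Mul(Mul(Add(P, 18), Pow(Add(P, 31), -1)), P), Rational(1, 116)) = Add(Mul(Mul(Add(18, P), Pow(Add(31, P), -1)), P), Rational(1, 116)) = Add(Mul(Mul(Pow(Add(31, P), -1), Add(18, P)), P), Rational(1, 116)) = Add(Mul(P, Pow(Add(31, P), -1), Add(18, P)), Rational(1, 116)) = Add(Rational(1, 116), Mul(P, Pow(Add(31, P), -1), Add(18, P))))
Add(Add(-32755, Function('u')(81)), -32895) = Add(Add(-32755, Mul(Rational(1, 116), Pow(Add(31, 81), -1), Add(31, Mul(116, Pow(81, 2)), Mul(2089, 81)))), -32895) = Add(Add(-32755, Mul(Rational(1, 116), Pow(112, -1), Add(31, Mul(116, 6561), 169209))), -32895) = Add(Add(-32755, Mul(Rational(1, 116), Rational(1, 112), Add(31, 761076, 169209))), -32895) = Add(Add(-32755, Mul(Rational(1, 116), Rational(1, 112), 930316)), -32895) = Add(Add(-32755, Rational(232579, 3248)), -32895) = Add(Rational(-106155661, 3248), -32895) = Rational(-212998621, 3248)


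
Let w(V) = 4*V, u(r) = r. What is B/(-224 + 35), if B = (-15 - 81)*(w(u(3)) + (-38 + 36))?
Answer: 320/63 ≈ 5.0794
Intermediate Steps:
B = -960 (B = (-15 - 81)*(4*3 + (-38 + 36)) = -96*(12 - 2) = -96*10 = -960)
B/(-224 + 35) = -960/(-224 + 35) = -960/(-189) = -960*(-1/189) = 320/63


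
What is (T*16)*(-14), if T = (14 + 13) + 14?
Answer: -9184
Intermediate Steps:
T = 41 (T = 27 + 14 = 41)
(T*16)*(-14) = (41*16)*(-14) = 656*(-14) = -9184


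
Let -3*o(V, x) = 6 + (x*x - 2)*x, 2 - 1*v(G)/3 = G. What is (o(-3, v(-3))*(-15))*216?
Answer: 3619080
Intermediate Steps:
v(G) = 6 - 3*G
o(V, x) = -2 - x*(-2 + x²)/3 (o(V, x) = -(6 + (x*x - 2)*x)/3 = -(6 + (x² - 2)*x)/3 = -(6 + (-2 + x²)*x)/3 = -(6 + x*(-2 + x²))/3 = -2 - x*(-2 + x²)/3)
(o(-3, v(-3))*(-15))*216 = ((-2 - (6 - 3*(-3))³/3 + 2*(6 - 3*(-3))/3)*(-15))*216 = ((-2 - (6 + 9)³/3 + 2*(6 + 9)/3)*(-15))*216 = ((-2 - ⅓*15³ + (⅔)*15)*(-15))*216 = ((-2 - ⅓*3375 + 10)*(-15))*216 = ((-2 - 1125 + 10)*(-15))*216 = -1117*(-15)*216 = 16755*216 = 3619080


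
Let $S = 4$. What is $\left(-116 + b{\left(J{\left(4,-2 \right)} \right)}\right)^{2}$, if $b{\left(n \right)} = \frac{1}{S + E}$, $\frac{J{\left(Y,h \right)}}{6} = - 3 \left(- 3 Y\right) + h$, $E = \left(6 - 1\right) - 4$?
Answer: $\frac{335241}{25} \approx 13410.0$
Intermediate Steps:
$E = 1$ ($E = 5 - 4 = 1$)
$J{\left(Y,h \right)} = 6 h + 54 Y$ ($J{\left(Y,h \right)} = 6 \left(- 3 \left(- 3 Y\right) + h\right) = 6 \left(9 Y + h\right) = 6 \left(h + 9 Y\right) = 6 h + 54 Y$)
$b{\left(n \right)} = \frac{1}{5}$ ($b{\left(n \right)} = \frac{1}{4 + 1} = \frac{1}{5}$)
$\left(-116 + b{\left(J{\left(4,-2 \right)} \right)}\right)^{2} = \left(-116 + \frac{1}{5}\right)^{2} = \left(- \frac{579}{5}\right)^{2} = \frac{335241}{25}$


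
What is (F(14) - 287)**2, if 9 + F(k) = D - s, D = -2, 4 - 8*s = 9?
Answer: 5659641/64 ≈ 88432.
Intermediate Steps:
s = -5/8 (s = 1/2 - 1/8*9 = 1/2 - 9/8 = -5/8 ≈ -0.62500)
F(k) = -83/8 (F(k) = -9 + (-2 - 1*(-5/8)) = -9 + (-2 + 5/8) = -9 - 11/8 = -83/8)
(F(14) - 287)**2 = (-83/8 - 287)**2 = (-2379/8)**2 = 5659641/64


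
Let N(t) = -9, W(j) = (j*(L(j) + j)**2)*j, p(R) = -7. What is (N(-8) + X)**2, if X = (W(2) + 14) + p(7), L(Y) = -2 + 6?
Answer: 20164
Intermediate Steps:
L(Y) = 4
W(j) = j**2*(4 + j)**2 (W(j) = (j*(4 + j)**2)*j = j**2*(4 + j)**2)
X = 151 (X = (2**2*(4 + 2)**2 + 14) - 7 = (4*6**2 + 14) - 7 = (4*36 + 14) - 7 = (144 + 14) - 7 = 158 - 7 = 151)
(N(-8) + X)**2 = (-9 + 151)**2 = 142**2 = 20164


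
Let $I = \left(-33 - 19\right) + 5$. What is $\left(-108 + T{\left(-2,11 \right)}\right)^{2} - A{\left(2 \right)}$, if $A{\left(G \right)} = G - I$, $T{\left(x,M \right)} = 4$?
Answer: $10767$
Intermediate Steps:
$I = -47$ ($I = -52 + 5 = -47$)
$A{\left(G \right)} = 47 + G$ ($A{\left(G \right)} = G - -47 = G + 47 = 47 + G$)
$\left(-108 + T{\left(-2,11 \right)}\right)^{2} - A{\left(2 \right)} = \left(-108 + 4\right)^{2} - \left(47 + 2\right) = \left(-104\right)^{2} - 49 = 10816 - 49 = 10767$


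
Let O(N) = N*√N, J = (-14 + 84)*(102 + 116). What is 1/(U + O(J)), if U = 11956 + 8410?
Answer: -10183/1776572401022 + 7630*√3815/888286200511 ≈ 5.2481e-7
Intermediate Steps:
U = 20366
J = 15260 (J = 70*218 = 15260)
O(N) = N^(3/2)
1/(U + O(J)) = 1/(20366 + 15260^(3/2)) = 1/(20366 + 30520*√3815)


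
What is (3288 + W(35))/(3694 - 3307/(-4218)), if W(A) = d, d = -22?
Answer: 13775988/15584599 ≈ 0.88395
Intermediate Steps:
W(A) = -22
(3288 + W(35))/(3694 - 3307/(-4218)) = (3288 - 22)/(3694 - 3307/(-4218)) = 3266/(3694 - 3307*(-1/4218)) = 3266/(3694 + 3307/4218) = 3266/(15584599/4218) = 3266*(4218/15584599) = 13775988/15584599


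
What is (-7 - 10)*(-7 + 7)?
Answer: 0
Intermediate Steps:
(-7 - 10)*(-7 + 7) = -17*0 = 0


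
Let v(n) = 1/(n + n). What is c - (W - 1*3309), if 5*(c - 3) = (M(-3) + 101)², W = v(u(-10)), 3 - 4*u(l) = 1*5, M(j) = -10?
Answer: 24846/5 ≈ 4969.2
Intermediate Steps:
u(l) = -½ (u(l) = ¾ - 5/4 = -½)
v(n) = 1/(2*n)
W = -1 (W = 1/(2*(-½)) = (½)*(-2) = -1)
c = 8296/5 (c = 3 + (-10 + 101)²/5 = 3 + (⅕)*91² = 3 + (⅕)*8281 = 3 + 8281/5 = 8296/5 ≈ 1659.2)
c - (W - 1*3309) = 8296/5 - (-1 - 1*3309) = 8296/5 - (-1 - 3309) = 8296/5 - 1*(-3310) = 8296/5 + 3310 = 24846/5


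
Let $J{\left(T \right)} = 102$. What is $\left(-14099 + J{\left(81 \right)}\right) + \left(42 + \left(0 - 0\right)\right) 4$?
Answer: $-13829$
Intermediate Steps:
$\left(-14099 + J{\left(81 \right)}\right) + \left(42 + \left(0 - 0\right)\right) 4 = \left(-14099 + 102\right) + \left(42 + \left(0 - 0\right)\right) 4 = -13997 + \left(42 + \left(0 + 0\right)\right) 4 = -13997 + \left(42 + 0\right) 4 = -13997 + 42 \cdot 4 = -13997 + 168 = -13829$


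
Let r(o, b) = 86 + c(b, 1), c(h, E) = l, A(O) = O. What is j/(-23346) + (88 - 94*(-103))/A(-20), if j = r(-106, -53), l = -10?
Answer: -11404597/23346 ≈ -488.50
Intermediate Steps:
c(h, E) = -10
r(o, b) = 76 (r(o, b) = 86 - 10 = 76)
j = 76
j/(-23346) + (88 - 94*(-103))/A(-20) = 76/(-23346) + (88 - 94*(-103))/(-20) = 76*(-1/23346) + (88 + 9682)*(-1/20) = -38/11673 + 9770*(-1/20) = -38/11673 - 977/2 = -11404597/23346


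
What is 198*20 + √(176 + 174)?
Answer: 3960 + 5*√14 ≈ 3978.7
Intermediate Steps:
198*20 + √(176 + 174) = 3960 + √350 = 3960 + 5*√14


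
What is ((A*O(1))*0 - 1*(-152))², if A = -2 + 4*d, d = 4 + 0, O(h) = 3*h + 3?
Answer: 23104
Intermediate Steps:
O(h) = 3 + 3*h
d = 4
A = 14 (A = -2 + 4*4 = -2 + 16 = 14)
((A*O(1))*0 - 1*(-152))² = ((14*(3 + 3*1))*0 - 1*(-152))² = ((14*(3 + 3))*0 + 152)² = ((14*6)*0 + 152)² = (84*0 + 152)² = (0 + 152)² = 152² = 23104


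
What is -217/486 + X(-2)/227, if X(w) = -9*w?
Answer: -40511/110322 ≈ -0.36721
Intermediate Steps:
-217/486 + X(-2)/227 = -217/486 - 9*(-2)/227 = -217*1/486 + 18*(1/227) = -217/486 + 18/227 = -40511/110322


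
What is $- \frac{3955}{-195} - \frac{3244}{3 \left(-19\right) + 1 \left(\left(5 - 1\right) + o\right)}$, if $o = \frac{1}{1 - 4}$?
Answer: $\frac{126527}{1560} \approx 81.107$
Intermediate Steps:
$o = - \frac{1}{3}$ ($o = \frac{1}{-3} = - \frac{1}{3} \approx -0.33333$)
$- \frac{3955}{-195} - \frac{3244}{3 \left(-19\right) + 1 \left(\left(5 - 1\right) + o\right)} = - \frac{3955}{-195} - \frac{3244}{3 \left(-19\right) + 1 \left(\left(5 - 1\right) - \frac{1}{3}\right)} = \left(-3955\right) \left(- \frac{1}{195}\right) - \frac{3244}{-57 + 1 \left(4 - \frac{1}{3}\right)} = \frac{791}{39} - \frac{3244}{-57 + 1 \cdot \frac{11}{3}} = \frac{791}{39} - \frac{3244}{-57 + \frac{11}{3}} = \frac{791}{39} - \frac{3244}{- \frac{160}{3}} = \frac{791}{39} - - \frac{2433}{40} = \frac{791}{39} + \frac{2433}{40} = \frac{126527}{1560}$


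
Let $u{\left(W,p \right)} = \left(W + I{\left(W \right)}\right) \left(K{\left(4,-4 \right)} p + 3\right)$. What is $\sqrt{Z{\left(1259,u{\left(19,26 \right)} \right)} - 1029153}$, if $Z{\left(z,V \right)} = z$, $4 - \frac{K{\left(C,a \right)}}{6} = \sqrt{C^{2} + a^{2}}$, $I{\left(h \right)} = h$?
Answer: $i \sqrt{1027894} \approx 1013.9 i$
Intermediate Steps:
$K{\left(C,a \right)} = 24 - 6 \sqrt{C^{2} + a^{2}}$
$u{\left(W,p \right)} = 2 W \left(3 + p \left(24 - 24 \sqrt{2}\right)\right)$ ($u{\left(W,p \right)} = \left(W + W\right) \left(\left(24 - 6 \sqrt{4^{2} + \left(-4\right)^{2}}\right) p + 3\right) = 2 W \left(\left(24 - 6 \sqrt{16 + 16}\right) p + 3\right) = 2 W \left(\left(24 - 6 \sqrt{32}\right) p + 3\right) = 2 W \left(\left(24 - 6 \cdot 4 \sqrt{2}\right) p + 3\right) = 2 W \left(\left(24 - 24 \sqrt{2}\right) p + 3\right) = 2 W \left(p \left(24 - 24 \sqrt{2}\right) + 3\right) = 2 W \left(3 + p \left(24 - 24 \sqrt{2}\right)\right)$)
$\sqrt{Z{\left(1259,u{\left(19,26 \right)} \right)} - 1029153} = \sqrt{1259 - 1029153} = \sqrt{-1027894} = i \sqrt{1027894}$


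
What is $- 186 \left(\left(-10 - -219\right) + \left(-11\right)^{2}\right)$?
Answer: $-61380$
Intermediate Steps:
$- 186 \left(\left(-10 - -219\right) + \left(-11\right)^{2}\right) = - 186 \left(\left(-10 + 219\right) + 121\right) = - 186 \left(209 + 121\right) = \left(-186\right) 330 = -61380$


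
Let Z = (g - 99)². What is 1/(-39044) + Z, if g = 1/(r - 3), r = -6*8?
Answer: 995719607399/101553444 ≈ 9804.9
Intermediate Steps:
r = -48
g = -1/51 (g = 1/(-48 - 3) = 1/(-51) = -1/51 ≈ -0.019608)
Z = 25502500/2601 (Z = (-1/51 - 99)² = (-5050/51)² = 25502500/2601 ≈ 9804.9)
1/(-39044) + Z = 1/(-39044) + 25502500/2601 = -1/39044 + 25502500/2601 = 995719607399/101553444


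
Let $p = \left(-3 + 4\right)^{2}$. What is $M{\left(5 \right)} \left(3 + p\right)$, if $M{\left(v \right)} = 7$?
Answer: $28$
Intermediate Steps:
$p = 1$ ($p = 1^{2} = 1$)
$M{\left(5 \right)} \left(3 + p\right) = 7 \left(3 + 1\right) = 7 \cdot 4 = 28$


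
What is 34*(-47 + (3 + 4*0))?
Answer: -1496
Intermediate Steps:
34*(-47 + (3 + 4*0)) = 34*(-47 + (3 + 0)) = 34*(-47 + 3) = 34*(-44) = -1496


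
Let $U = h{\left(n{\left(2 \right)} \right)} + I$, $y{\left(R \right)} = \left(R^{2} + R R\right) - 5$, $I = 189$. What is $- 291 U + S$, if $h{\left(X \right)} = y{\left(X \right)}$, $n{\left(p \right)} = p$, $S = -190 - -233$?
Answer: $-55829$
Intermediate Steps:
$S = 43$ ($S = -190 + 233 = 43$)
$y{\left(R \right)} = -5 + 2 R^{2}$ ($y{\left(R \right)} = \left(R^{2} + R^{2}\right) - 5 = 2 R^{2} - 5 = -5 + 2 R^{2}$)
$h{\left(X \right)} = -5 + 2 X^{2}$
$U = 192$ ($U = \left(-5 + 2 \cdot 2^{2}\right) + 189 = \left(-5 + 2 \cdot 4\right) + 189 = \left(-5 + 8\right) + 189 = 3 + 189 = 192$)
$- 291 U + S = \left(-291\right) 192 + 43 = -55872 + 43 = -55829$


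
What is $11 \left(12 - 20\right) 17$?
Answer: $-1496$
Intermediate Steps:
$11 \left(12 - 20\right) 17 = 11 \left(-8\right) 17 = \left(-88\right) 17 = -1496$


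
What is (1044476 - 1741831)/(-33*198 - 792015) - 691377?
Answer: -552097714618/798549 ≈ -6.9138e+5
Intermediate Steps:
(1044476 - 1741831)/(-33*198 - 792015) - 691377 = -697355/(-6534 - 792015) - 691377 = -697355/(-798549) - 691377 = -697355*(-1/798549) - 691377 = 697355/798549 - 691377 = -552097714618/798549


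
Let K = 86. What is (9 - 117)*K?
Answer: -9288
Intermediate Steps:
(9 - 117)*K = (9 - 117)*86 = -108*86 = -9288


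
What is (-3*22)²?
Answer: 4356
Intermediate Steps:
(-3*22)² = (-66)² = 4356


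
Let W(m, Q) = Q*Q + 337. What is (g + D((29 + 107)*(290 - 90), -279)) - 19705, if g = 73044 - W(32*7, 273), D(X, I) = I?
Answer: -21806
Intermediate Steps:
W(m, Q) = 337 + Q² (W(m, Q) = Q² + 337 = 337 + Q²)
g = -1822 (g = 73044 - (337 + 273²) = 73044 - (337 + 74529) = 73044 - 1*74866 = 73044 - 74866 = -1822)
(g + D((29 + 107)*(290 - 90), -279)) - 19705 = (-1822 - 279) - 19705 = -2101 - 19705 = -21806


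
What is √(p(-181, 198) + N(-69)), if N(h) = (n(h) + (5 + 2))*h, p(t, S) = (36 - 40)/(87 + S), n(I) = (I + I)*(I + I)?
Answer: I*√106771806915/285 ≈ 1146.5*I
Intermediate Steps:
n(I) = 4*I² (n(I) = (2*I)*(2*I) = 4*I²)
p(t, S) = -4/(87 + S)
N(h) = h*(7 + 4*h²) (N(h) = (4*h² + (5 + 2))*h = (4*h² + 7)*h = (7 + 4*h²)*h = h*(7 + 4*h²))
√(p(-181, 198) + N(-69)) = √(-4/(87 + 198) - 69*(7 + 4*(-69)²)) = √(-4/285 - 69*(7 + 4*4761)) = √(-4*1/285 - 69*(7 + 19044)) = √(-4/285 - 69*19051) = √(-4/285 - 1314519) = √(-374637919/285) = I*√106771806915/285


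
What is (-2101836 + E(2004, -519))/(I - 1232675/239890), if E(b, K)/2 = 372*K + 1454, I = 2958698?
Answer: -119228400592/141952166109 ≈ -0.83992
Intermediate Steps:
E(b, K) = 2908 + 744*K (E(b, K) = 2*(372*K + 1454) = 2*(1454 + 372*K) = 2908 + 744*K)
(-2101836 + E(2004, -519))/(I - 1232675/239890) = (-2101836 + (2908 + 744*(-519)))/(2958698 - 1232675/239890) = (-2101836 + (2908 - 386136))/(2958698 - 1232675*1/239890) = (-2101836 - 383228)/(2958698 - 246535/47978) = -2485064/141952166109/47978 = -2485064*47978/141952166109 = -119228400592/141952166109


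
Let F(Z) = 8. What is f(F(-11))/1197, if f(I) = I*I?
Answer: 64/1197 ≈ 0.053467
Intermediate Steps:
f(I) = I²
f(F(-11))/1197 = 8²/1197 = 64*(1/1197) = 64/1197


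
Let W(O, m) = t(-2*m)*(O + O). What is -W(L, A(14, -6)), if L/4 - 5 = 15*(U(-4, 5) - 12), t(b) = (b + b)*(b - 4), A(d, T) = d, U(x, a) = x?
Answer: 3368960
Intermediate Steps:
t(b) = 2*b*(-4 + b) (t(b) = (2*b)*(-4 + b) = 2*b*(-4 + b))
L = -940 (L = 20 + 4*(15*(-4 - 12)) = 20 + 4*(15*(-16)) = 20 + 4*(-240) = 20 - 960 = -940)
W(O, m) = -8*O*m*(-4 - 2*m) (W(O, m) = (2*(-2*m)*(-4 - 2*m))*(O + O) = (-4*m*(-4 - 2*m))*(2*O) = -8*O*m*(-4 - 2*m))
-W(L, A(14, -6)) = -16*(-940)*14*(2 + 14) = -16*(-940)*14*16 = -1*(-3368960) = 3368960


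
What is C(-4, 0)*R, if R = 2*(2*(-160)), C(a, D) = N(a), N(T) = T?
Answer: 2560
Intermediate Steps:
C(a, D) = a
R = -640 (R = 2*(-320) = -640)
C(-4, 0)*R = -4*(-640) = 2560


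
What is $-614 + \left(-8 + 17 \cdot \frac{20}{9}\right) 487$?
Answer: $\frac{124990}{9} \approx 13888.0$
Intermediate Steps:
$-614 + \left(-8 + 17 \cdot \frac{20}{9}\right) 487 = -614 + \left(-8 + \frac{340}{9}\right) 487 = -614 + \frac{268}{9} \cdot 487 = -614 + \frac{130516}{9} = \frac{124990}{9}$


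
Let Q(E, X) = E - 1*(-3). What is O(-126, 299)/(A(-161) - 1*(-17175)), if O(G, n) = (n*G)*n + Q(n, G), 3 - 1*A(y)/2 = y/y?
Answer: -11264224/17179 ≈ -655.70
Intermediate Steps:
A(y) = 4 (A(y) = 6 - 2*y/y = 6 - 2*1 = 6 - 2 = 4)
Q(E, X) = 3 + E (Q(E, X) = E + 3 = 3 + E)
O(G, n) = 3 + n + G*n**2 (O(G, n) = (n*G)*n + (3 + n) = (G*n)*n + (3 + n) = G*n**2 + (3 + n) = 3 + n + G*n**2)
O(-126, 299)/(A(-161) - 1*(-17175)) = (3 + 299 - 126*299**2)/(4 - 1*(-17175)) = (3 + 299 - 126*89401)/(4 + 17175) = (3 + 299 - 11264526)/17179 = -11264224*1/17179 = -11264224/17179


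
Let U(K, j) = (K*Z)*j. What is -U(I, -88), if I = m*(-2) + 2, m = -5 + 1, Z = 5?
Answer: 4400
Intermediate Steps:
m = -4
I = 10 (I = -4*(-2) + 2 = 8 + 2 = 10)
U(K, j) = 5*K*j (U(K, j) = (K*5)*j = (5*K)*j = 5*K*j)
-U(I, -88) = -5*10*(-88) = -1*(-4400) = 4400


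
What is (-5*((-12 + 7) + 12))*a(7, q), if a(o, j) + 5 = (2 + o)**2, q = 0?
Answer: -2660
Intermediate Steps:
a(o, j) = -5 + (2 + o)**2
(-5*((-12 + 7) + 12))*a(7, q) = (-5*((-12 + 7) + 12))*(-5 + (2 + 7)**2) = (-5*(-5 + 12))*(-5 + 9**2) = (-5*7)*(-5 + 81) = -35*76 = -2660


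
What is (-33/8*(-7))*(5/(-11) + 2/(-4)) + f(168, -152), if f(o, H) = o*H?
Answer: -409017/16 ≈ -25564.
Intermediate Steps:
f(o, H) = H*o
(-33/8*(-7))*(5/(-11) + 2/(-4)) + f(168, -152) = (-33/8*(-7))*(5/(-11) + 2/(-4)) - 152*168 = (-33*1/8*(-7))*(5*(-1/11) + 2*(-1/4)) - 25536 = (-33/8*(-7))*(-5/11 - 1/2) - 25536 = (231/8)*(-21/22) - 25536 = -441/16 - 25536 = -409017/16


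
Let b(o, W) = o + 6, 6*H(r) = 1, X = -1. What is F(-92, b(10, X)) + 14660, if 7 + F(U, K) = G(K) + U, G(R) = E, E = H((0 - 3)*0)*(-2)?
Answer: 43682/3 ≈ 14561.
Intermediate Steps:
H(r) = 1/6 (H(r) = (1/6)*1 = 1/6)
E = -1/3 (E = (1/6)*(-2) = -1/3 ≈ -0.33333)
G(R) = -1/3
b(o, W) = 6 + o
F(U, K) = -22/3 + U (F(U, K) = -7 + (-1/3 + U) = -22/3 + U)
F(-92, b(10, X)) + 14660 = (-22/3 - 92) + 14660 = -298/3 + 14660 = 43682/3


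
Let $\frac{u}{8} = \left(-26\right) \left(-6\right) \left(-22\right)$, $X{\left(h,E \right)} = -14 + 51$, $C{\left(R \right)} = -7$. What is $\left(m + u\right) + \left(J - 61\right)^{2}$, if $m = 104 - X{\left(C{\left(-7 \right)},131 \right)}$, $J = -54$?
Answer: $-14164$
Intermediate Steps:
$X{\left(h,E \right)} = 37$
$u = -27456$ ($u = 8 \left(-26\right) \left(-6\right) \left(-22\right) = 8 \cdot 156 \left(-22\right) = 8 \left(-3432\right) = -27456$)
$m = 67$ ($m = 104 - 37 = 67$)
$\left(m + u\right) + \left(J - 61\right)^{2} = \left(67 - 27456\right) + \left(-54 - 61\right)^{2} = -27389 + \left(-115\right)^{2} = -27389 + 13225 = -14164$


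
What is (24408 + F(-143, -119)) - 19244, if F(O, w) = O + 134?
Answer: 5155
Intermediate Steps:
F(O, w) = 134 + O
(24408 + F(-143, -119)) - 19244 = (24408 + (134 - 143)) - 19244 = (24408 - 9) - 19244 = 24399 - 19244 = 5155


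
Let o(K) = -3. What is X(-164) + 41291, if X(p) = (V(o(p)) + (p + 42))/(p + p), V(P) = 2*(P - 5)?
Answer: 6771793/164 ≈ 41291.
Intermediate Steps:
V(P) = -10 + 2*P (V(P) = 2*(-5 + P) = -10 + 2*P)
X(p) = (26 + p)/(2*p) (X(p) = ((-10 + 2*(-3)) + (p + 42))/(p + p) = ((-10 - 6) + (42 + p))/((2*p)) = (-16 + (42 + p))*(1/(2*p)) = (26 + p)*(1/(2*p)) = (26 + p)/(2*p))
X(-164) + 41291 = (½)*(26 - 164)/(-164) + 41291 = (½)*(-1/164)*(-138) + 41291 = 69/164 + 41291 = 6771793/164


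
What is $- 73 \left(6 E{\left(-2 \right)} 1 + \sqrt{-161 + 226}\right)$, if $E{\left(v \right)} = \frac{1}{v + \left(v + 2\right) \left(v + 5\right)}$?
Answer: $219 - 73 \sqrt{65} \approx -369.54$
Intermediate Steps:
$E{\left(v \right)} = \frac{1}{v + \left(2 + v\right) \left(5 + v\right)}$
$- 73 \left(6 E{\left(-2 \right)} 1 + \sqrt{-161 + 226}\right) = - 73 \left(\frac{6}{10 + \left(-2\right)^{2} + 8 \left(-2\right)} 1 + \sqrt{-161 + 226}\right) = - 73 \left(\frac{6}{10 + 4 - 16} \cdot 1 + \sqrt{65}\right) = - 73 \left(\frac{6}{-2} \cdot 1 + \sqrt{65}\right) = - 73 \left(6 \left(- \frac{1}{2}\right) 1 + \sqrt{65}\right) = - 73 \left(\left(-3\right) 1 + \sqrt{65}\right) = - 73 \left(-3 + \sqrt{65}\right) = 219 - 73 \sqrt{65}$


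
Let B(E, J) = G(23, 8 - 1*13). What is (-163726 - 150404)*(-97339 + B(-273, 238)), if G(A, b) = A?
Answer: 30569875080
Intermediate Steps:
B(E, J) = 23
(-163726 - 150404)*(-97339 + B(-273, 238)) = (-163726 - 150404)*(-97339 + 23) = -314130*(-97316) = 30569875080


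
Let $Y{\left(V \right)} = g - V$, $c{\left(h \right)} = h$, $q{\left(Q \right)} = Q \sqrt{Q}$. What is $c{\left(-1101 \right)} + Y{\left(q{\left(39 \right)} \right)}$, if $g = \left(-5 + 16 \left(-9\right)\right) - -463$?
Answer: $-787 - 39 \sqrt{39} \approx -1030.6$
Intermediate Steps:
$q{\left(Q \right)} = Q^{\frac{3}{2}}$
$g = 314$ ($g = \left(-5 - 144\right) + 463 = -149 + 463 = 314$)
$Y{\left(V \right)} = 314 - V$
$c{\left(-1101 \right)} + Y{\left(q{\left(39 \right)} \right)} = -1101 + \left(314 - 39^{\frac{3}{2}}\right) = -1101 + \left(314 - 39 \sqrt{39}\right) = -787 - 39 \sqrt{39}$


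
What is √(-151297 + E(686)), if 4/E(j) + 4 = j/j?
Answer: I*√1361685/3 ≈ 388.97*I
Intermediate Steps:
E(j) = -4/3 (E(j) = 4/(-4 + j/j) = 4/(-4 + 1) = 4/(-3) = 4*(-⅓) = -4/3)
√(-151297 + E(686)) = √(-151297 - 4/3) = √(-453895/3) = I*√1361685/3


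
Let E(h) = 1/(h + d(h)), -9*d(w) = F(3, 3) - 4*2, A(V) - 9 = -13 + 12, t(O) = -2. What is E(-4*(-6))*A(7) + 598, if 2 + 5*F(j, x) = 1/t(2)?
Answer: 268646/449 ≈ 598.32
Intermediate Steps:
A(V) = 8 (A(V) = 9 + (-13 + 12) = 9 - 1 = 8)
F(j, x) = -1/2 (F(j, x) = -2/5 + (1/5)/(-2) = -2/5 + (1/5)*(-1/2) = -2/5 - 1/10 = -1/2)
d(w) = 17/18 (d(w) = -(-1/2 - 4*2)/9 = -(-1/2 - 8)/9 = -1/9*(-17/2) = 17/18)
E(h) = 1/(17/18 + h) (E(h) = 1/(h + 17/18) = 1/(17/18 + h))
E(-4*(-6))*A(7) + 598 = (18/(17 + 18*(-4*(-6))))*8 + 598 = (18/(17 + 18*24))*8 + 598 = (18/(17 + 432))*8 + 598 = (18/449)*8 + 598 = 144/449 + 598 = 268646/449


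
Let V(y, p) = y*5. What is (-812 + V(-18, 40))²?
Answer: 813604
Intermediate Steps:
V(y, p) = 5*y
(-812 + V(-18, 40))² = (-812 + 5*(-18))² = (-812 - 90)² = (-902)² = 813604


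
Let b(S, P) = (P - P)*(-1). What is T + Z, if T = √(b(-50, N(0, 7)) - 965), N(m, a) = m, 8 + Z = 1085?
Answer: 1077 + I*√965 ≈ 1077.0 + 31.064*I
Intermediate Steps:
Z = 1077 (Z = -8 + 1085 = 1077)
b(S, P) = 0 (b(S, P) = 0*(-1) = 0)
T = I*√965 (T = √(0 - 965) = √(-965) = I*√965 ≈ 31.064*I)
T + Z = I*√965 + 1077 = 1077 + I*√965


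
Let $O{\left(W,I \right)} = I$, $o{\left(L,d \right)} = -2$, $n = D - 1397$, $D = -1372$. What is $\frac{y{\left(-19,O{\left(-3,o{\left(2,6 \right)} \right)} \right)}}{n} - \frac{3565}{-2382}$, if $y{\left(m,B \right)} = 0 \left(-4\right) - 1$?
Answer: $\frac{3291289}{2198586} \approx 1.497$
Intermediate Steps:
$n = -2769$ ($n = -1372 - 1397 = -2769$)
$y{\left(m,B \right)} = -1$ ($y{\left(m,B \right)} = 0 - 1 = -1$)
$\frac{y{\left(-19,O{\left(-3,o{\left(2,6 \right)} \right)} \right)}}{n} - \frac{3565}{-2382} = - \frac{1}{-2769} - \frac{3565}{-2382} = \left(-1\right) \left(- \frac{1}{2769}\right) - - \frac{3565}{2382} = \frac{1}{2769} + \frac{3565}{2382} = \frac{3291289}{2198586}$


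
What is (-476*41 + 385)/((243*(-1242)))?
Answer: 6377/100602 ≈ 0.063388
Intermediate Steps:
(-476*41 + 385)/((243*(-1242))) = (-19516 + 385)/(-301806) = -19131*(-1/301806) = 6377/100602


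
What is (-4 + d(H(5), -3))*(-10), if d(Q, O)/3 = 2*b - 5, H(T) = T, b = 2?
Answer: 70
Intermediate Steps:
d(Q, O) = -3 (d(Q, O) = 3*(2*2 - 5) = 3*(4 - 5) = 3*(-1) = -3)
(-4 + d(H(5), -3))*(-10) = (-4 - 3)*(-10) = -7*(-10) = 70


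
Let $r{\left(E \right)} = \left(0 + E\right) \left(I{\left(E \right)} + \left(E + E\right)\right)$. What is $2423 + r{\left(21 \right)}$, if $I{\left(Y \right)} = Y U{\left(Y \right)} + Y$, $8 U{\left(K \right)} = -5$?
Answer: $\frac{27763}{8} \approx 3470.4$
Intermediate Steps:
$U{\left(K \right)} = - \frac{5}{8}$ ($U{\left(K \right)} = \frac{1}{8} \left(-5\right) = - \frac{5}{8}$)
$I{\left(Y \right)} = \frac{3 Y}{8}$ ($I{\left(Y \right)} = Y \left(- \frac{5}{8}\right) + Y = - \frac{5 Y}{8} + Y = \frac{3 Y}{8}$)
$r{\left(E \right)} = \frac{19 E^{2}}{8}$ ($r{\left(E \right)} = \left(0 + E\right) \left(\frac{3 E}{8} + \left(E + E\right)\right) = E \left(\frac{3 E}{8} + 2 E\right) = E \frac{19 E}{8} = \frac{19 E^{2}}{8}$)
$2423 + r{\left(21 \right)} = 2423 + \frac{19 \cdot 21^{2}}{8} = 2423 + \frac{19}{8} \cdot 441 = 2423 + \frac{8379}{8} = \frac{27763}{8}$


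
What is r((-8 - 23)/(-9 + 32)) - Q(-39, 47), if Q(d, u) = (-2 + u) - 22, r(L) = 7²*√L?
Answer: -23 + 49*I*√713/23 ≈ -23.0 + 56.887*I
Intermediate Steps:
r(L) = 49*√L
Q(d, u) = -24 + u
r((-8 - 23)/(-9 + 32)) - Q(-39, 47) = 49*√((-8 - 23)/(-9 + 32)) - (-24 + 47) = 49*√(-31/23) - 1*23 = 49*√(-31*1/23) - 23 = 49*√(-31/23) - 23 = 49*(I*√713/23) - 23 = 49*I*√713/23 - 23 = -23 + 49*I*√713/23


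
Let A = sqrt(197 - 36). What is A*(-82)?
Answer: -82*sqrt(161) ≈ -1040.5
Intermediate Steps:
A = sqrt(161) ≈ 12.689
A*(-82) = sqrt(161)*(-82) = -82*sqrt(161)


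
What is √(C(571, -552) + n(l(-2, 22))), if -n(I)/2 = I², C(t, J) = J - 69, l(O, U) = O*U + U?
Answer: I*√1589 ≈ 39.862*I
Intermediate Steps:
l(O, U) = U + O*U
C(t, J) = -69 + J
n(I) = -2*I²
√(C(571, -552) + n(l(-2, 22))) = √((-69 - 552) - 2*484*(1 - 2)²) = √(-621 - 2*(22*(-1))²) = √(-621 - 2*(-22)²) = √(-621 - 2*484) = √(-621 - 968) = √(-1589) = I*√1589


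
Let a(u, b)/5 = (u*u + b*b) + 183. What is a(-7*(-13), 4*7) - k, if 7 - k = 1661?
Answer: 47894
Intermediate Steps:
k = -1654 (k = 7 - 1*1661 = 7 - 1661 = -1654)
a(u, b) = 915 + 5*b² + 5*u² (a(u, b) = 5*((u*u + b*b) + 183) = 5*((u² + b²) + 183) = 5*((b² + u²) + 183) = 5*(183 + b² + u²) = 915 + 5*b² + 5*u²)
a(-7*(-13), 4*7) - k = (915 + 5*(4*7)² + 5*(-7*(-13))²) - 1*(-1654) = (915 + 5*28² + 5*91²) + 1654 = (915 + 5*784 + 5*8281) + 1654 = (915 + 3920 + 41405) + 1654 = 46240 + 1654 = 47894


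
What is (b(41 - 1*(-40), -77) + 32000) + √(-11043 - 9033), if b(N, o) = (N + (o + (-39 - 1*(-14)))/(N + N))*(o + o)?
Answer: 529820/27 + 2*I*√5019 ≈ 19623.0 + 141.69*I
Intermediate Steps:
b(N, o) = 2*o*(N + (-25 + o)/(2*N)) (b(N, o) = (N + (o + (-39 + 14))/((2*N)))*(2*o) = (N + (o - 25)*(1/(2*N)))*(2*o) = (N + (-25 + o)*(1/(2*N)))*(2*o) = (N + (-25 + o)/(2*N))*(2*o) = 2*o*(N + (-25 + o)/(2*N)))
(b(41 - 1*(-40), -77) + 32000) + √(-11043 - 9033) = (-77*(-25 - 77 + 2*(41 - 1*(-40))²)/(41 - 1*(-40)) + 32000) + √(-11043 - 9033) = (-77*(-25 - 77 + 2*(41 + 40)²)/(41 + 40) + 32000) + √(-20076) = (-77*(-25 - 77 + 2*81²)/81 + 32000) + 2*I*√5019 = (-77*1/81*(-25 - 77 + 2*6561) + 32000) + 2*I*√5019 = (-77*1/81*(-25 - 77 + 13122) + 32000) + 2*I*√5019 = (-77*1/81*13020 + 32000) + 2*I*√5019 = (-334180/27 + 32000) + 2*I*√5019 = 529820/27 + 2*I*√5019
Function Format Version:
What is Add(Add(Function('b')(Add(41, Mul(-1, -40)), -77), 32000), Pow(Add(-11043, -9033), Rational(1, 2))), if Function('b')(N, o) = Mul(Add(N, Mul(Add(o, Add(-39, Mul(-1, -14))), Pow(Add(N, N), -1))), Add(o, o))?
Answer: Add(Rational(529820, 27), Mul(2, I, Pow(5019, Rational(1, 2)))) ≈ Add(19623., Mul(141.69, I))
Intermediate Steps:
Function('b')(N, o) = Mul(2, o, Add(N, Mul(Rational(1, 2), Pow(N, -1), Add(-25, o)))) (Function('b')(N, o) = Mul(Add(N, Mul(Add(o, Add(-39, 14)), Pow(Mul(2, N), -1))), Mul(2, o)) = Mul(Add(N, Mul(Add(o, -25), Mul(Rational(1, 2), Pow(N, -1)))), Mul(2, o)) = Mul(Add(N, Mul(Add(-25, o), Mul(Rational(1, 2), Pow(N, -1)))), Mul(2, o)) = Mul(Add(N, Mul(Rational(1, 2), Pow(N, -1), Add(-25, o))), Mul(2, o)) = Mul(2, o, Add(N, Mul(Rational(1, 2), Pow(N, -1), Add(-25, o)))))
Add(Add(Function('b')(Add(41, Mul(-1, -40)), -77), 32000), Pow(Add(-11043, -9033), Rational(1, 2))) = Add(Add(Mul(-77, Pow(Add(41, Mul(-1, -40)), -1), Add(-25, -77, Mul(2, Pow(Add(41, Mul(-1, -40)), 2)))), 32000), Pow(Add(-11043, -9033), Rational(1, 2))) = Add(Add(Mul(-77, Pow(Add(41, 40), -1), Add(-25, -77, Mul(2, Pow(Add(41, 40), 2)))), 32000), Pow(-20076, Rational(1, 2))) = Add(Add(Mul(-77, Pow(81, -1), Add(-25, -77, Mul(2, Pow(81, 2)))), 32000), Mul(2, I, Pow(5019, Rational(1, 2)))) = Add(Add(Mul(-77, Rational(1, 81), Add(-25, -77, Mul(2, 6561))), 32000), Mul(2, I, Pow(5019, Rational(1, 2)))) = Add(Add(Mul(-77, Rational(1, 81), Add(-25, -77, 13122)), 32000), Mul(2, I, Pow(5019, Rational(1, 2)))) = Add(Add(Mul(-77, Rational(1, 81), 13020), 32000), Mul(2, I, Pow(5019, Rational(1, 2)))) = Add(Add(Rational(-334180, 27), 32000), Mul(2, I, Pow(5019, Rational(1, 2)))) = Add(Rational(529820, 27), Mul(2, I, Pow(5019, Rational(1, 2))))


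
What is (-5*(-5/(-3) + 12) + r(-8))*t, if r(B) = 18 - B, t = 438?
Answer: -18542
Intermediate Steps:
(-5*(-5/(-3) + 12) + r(-8))*t = (-5*(-5/(-3) + 12) + (18 - 1*(-8)))*438 = (-5*(-5*(-⅓) + 12) + (18 + 8))*438 = (-5*(5/3 + 12) + 26)*438 = (-5*41/3 + 26)*438 = (-205/3 + 26)*438 = -127/3*438 = -18542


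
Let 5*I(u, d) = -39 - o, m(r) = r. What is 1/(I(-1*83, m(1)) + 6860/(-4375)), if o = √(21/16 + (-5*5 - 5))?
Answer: -2342000/22226731 + 37500*I*√51/22226731 ≈ -0.10537 + 0.012049*I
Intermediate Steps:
o = 3*I*√51/4 (o = √(21*(1/16) + (-25 - 5)) = √(21/16 - 30) = √(-459/16) = 3*I*√51/4 ≈ 5.3561*I)
I(u, d) = -39/5 - 3*I*√51/20 (I(u, d) = (-39 - 3*I*√51/4)/5 = -39/5 - 3*I*√51/20)
1/(I(-1*83, m(1)) + 6860/(-4375)) = 1/((-39/5 - 3*I*√51/20) + 6860/(-4375)) = 1/((-39/5 - 3*I*√51/20) + 6860*(-1/4375)) = 1/((-39/5 - 3*I*√51/20) - 196/125) = 1/(-1171/125 - 3*I*√51/20)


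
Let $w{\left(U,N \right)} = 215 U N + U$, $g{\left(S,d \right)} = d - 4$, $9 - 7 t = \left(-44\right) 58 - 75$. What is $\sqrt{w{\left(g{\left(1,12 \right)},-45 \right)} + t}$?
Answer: $\frac{2 i \sqrt{943439}}{7} \approx 277.52 i$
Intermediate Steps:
$t = \frac{2636}{7}$ ($t = \frac{9}{7} - \frac{\left(-44\right) 58 - 75}{7} = \frac{9}{7} - \frac{-2552 - 75}{7} = \frac{9}{7} - - \frac{2627}{7} = \frac{9}{7} + \frac{2627}{7} = \frac{2636}{7} \approx 376.57$)
$g{\left(S,d \right)} = -4 + d$
$w{\left(U,N \right)} = U + 215 N U$ ($w{\left(U,N \right)} = 215 N U + U = U + 215 N U$)
$\sqrt{w{\left(g{\left(1,12 \right)},-45 \right)} + t} = \sqrt{\left(-4 + 12\right) \left(1 + 215 \left(-45\right)\right) + \frac{2636}{7}} = \sqrt{8 \left(1 - 9675\right) + \frac{2636}{7}} = \sqrt{8 \left(-9674\right) + \frac{2636}{7}} = \sqrt{-77392 + \frac{2636}{7}} = \sqrt{- \frac{539108}{7}} = \frac{2 i \sqrt{943439}}{7}$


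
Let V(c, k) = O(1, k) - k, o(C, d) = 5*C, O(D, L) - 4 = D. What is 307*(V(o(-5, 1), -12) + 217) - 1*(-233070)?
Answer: 304908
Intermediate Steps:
O(D, L) = 4 + D
V(c, k) = 5 - k (V(c, k) = (4 + 1) - k = 5 - k)
307*(V(o(-5, 1), -12) + 217) - 1*(-233070) = 307*((5 - 1*(-12)) + 217) - 1*(-233070) = 307*((5 + 12) + 217) + 233070 = 307*(17 + 217) + 233070 = 307*234 + 233070 = 71838 + 233070 = 304908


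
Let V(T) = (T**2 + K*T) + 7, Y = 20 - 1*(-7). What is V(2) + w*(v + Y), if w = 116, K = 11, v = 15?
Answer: 4905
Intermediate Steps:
Y = 27 (Y = 20 + 7 = 27)
V(T) = 7 + T**2 + 11*T (V(T) = (T**2 + 11*T) + 7 = 7 + T**2 + 11*T)
V(2) + w*(v + Y) = (7 + 2**2 + 11*2) + 116*(15 + 27) = (7 + 4 + 22) + 116*42 = 33 + 4872 = 4905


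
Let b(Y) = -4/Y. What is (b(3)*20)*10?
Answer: -800/3 ≈ -266.67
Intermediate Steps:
(b(3)*20)*10 = (-4/3*20)*10 = (-4*⅓*20)*10 = -4/3*20*10 = -80/3*10 = -800/3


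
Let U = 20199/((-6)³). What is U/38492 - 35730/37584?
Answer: -25533959/26790432 ≈ -0.95310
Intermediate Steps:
U = -6733/72 (U = 20199/(-216) = 20199*(-1/216) = -6733/72 ≈ -93.514)
U/38492 - 35730/37584 = -6733/72/38492 - 35730/37584 = -6733/72*1/38492 - 35730*1/37584 = -6733/2771424 - 1985/2088 = -25533959/26790432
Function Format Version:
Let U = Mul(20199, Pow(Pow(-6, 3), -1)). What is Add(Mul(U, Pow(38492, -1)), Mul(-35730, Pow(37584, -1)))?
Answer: Rational(-25533959, 26790432) ≈ -0.95310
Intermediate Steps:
U = Rational(-6733, 72) (U = Mul(20199, Pow(-216, -1)) = Mul(20199, Rational(-1, 216)) = Rational(-6733, 72) ≈ -93.514)
Add(Mul(U, Pow(38492, -1)), Mul(-35730, Pow(37584, -1))) = Add(Mul(Rational(-6733, 72), Pow(38492, -1)), Mul(-35730, Pow(37584, -1))) = Add(Mul(Rational(-6733, 72), Rational(1, 38492)), Mul(-35730, Rational(1, 37584))) = Add(Rational(-6733, 2771424), Rational(-1985, 2088)) = Rational(-25533959, 26790432)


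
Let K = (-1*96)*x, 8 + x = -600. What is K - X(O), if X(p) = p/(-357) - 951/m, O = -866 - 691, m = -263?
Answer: 1826493630/31297 ≈ 58360.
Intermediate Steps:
x = -608 (x = -8 - 600 = -608)
K = 58368 (K = -1*96*(-608) = -96*(-608) = 58368)
O = -1557
X(p) = 951/263 - p/357 (X(p) = p/(-357) - 951/(-263) = p*(-1/357) - 951*(-1/263) = -p/357 + 951/263 = 951/263 - p/357)
K - X(O) = 58368 - (951/263 - 1/357*(-1557)) = 58368 - (951/263 + 519/119) = 58368 - 1*249666/31297 = 58368 - 249666/31297 = 1826493630/31297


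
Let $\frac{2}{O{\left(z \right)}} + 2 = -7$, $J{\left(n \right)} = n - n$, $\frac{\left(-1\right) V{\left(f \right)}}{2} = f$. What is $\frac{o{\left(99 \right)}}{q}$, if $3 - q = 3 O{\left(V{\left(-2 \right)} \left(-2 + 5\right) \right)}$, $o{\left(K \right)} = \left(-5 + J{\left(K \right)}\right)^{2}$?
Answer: $\frac{75}{11} \approx 6.8182$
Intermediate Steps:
$V{\left(f \right)} = - 2 f$
$J{\left(n \right)} = 0$
$O{\left(z \right)} = - \frac{2}{9}$ ($O{\left(z \right)} = \frac{2}{-2 - 7} = \frac{2}{-9} = 2 \left(- \frac{1}{9}\right) = - \frac{2}{9}$)
$o{\left(K \right)} = 25$ ($o{\left(K \right)} = \left(-5 + 0\right)^{2} = \left(-5\right)^{2} = 25$)
$q = \frac{11}{3}$ ($q = 3 - 3 \left(- \frac{2}{9}\right) = 3 - - \frac{2}{3} = 3 + \frac{2}{3} = \frac{11}{3} \approx 3.6667$)
$\frac{o{\left(99 \right)}}{q} = \frac{25}{\frac{11}{3}} = 25 \cdot \frac{3}{11} = \frac{75}{11}$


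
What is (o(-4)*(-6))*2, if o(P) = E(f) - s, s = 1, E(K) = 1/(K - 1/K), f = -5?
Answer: 29/2 ≈ 14.500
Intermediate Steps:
o(P) = -29/24 (o(P) = -5/(-1 + (-5)²) - 1*1 = -5/(-1 + 25) - 1 = -5/24 - 1 = -29/24)
(o(-4)*(-6))*2 = -29/24*(-6)*2 = (29/4)*2 = 29/2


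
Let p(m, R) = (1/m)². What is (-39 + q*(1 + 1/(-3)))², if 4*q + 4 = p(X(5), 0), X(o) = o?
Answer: 3932289/2500 ≈ 1572.9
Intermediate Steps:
p(m, R) = m⁻²
q = -99/100 (q = -1 + (¼)/5² = -1 + (¼)*(1/25) = -1 + 1/100 = -99/100 ≈ -0.99000)
(-39 + q*(1 + 1/(-3)))² = (-39 - 99*(1 + 1/(-3))/100)² = (-39 - 99*(1 - ⅓)/100)² = (-39 - 99/100*⅔)² = (-39 - 33/50)² = (-1983/50)² = 3932289/2500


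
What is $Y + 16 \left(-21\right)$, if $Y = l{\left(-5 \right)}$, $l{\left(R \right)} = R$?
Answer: $-341$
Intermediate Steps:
$Y = -5$
$Y + 16 \left(-21\right) = -5 + 16 \left(-21\right) = -5 - 336 = -341$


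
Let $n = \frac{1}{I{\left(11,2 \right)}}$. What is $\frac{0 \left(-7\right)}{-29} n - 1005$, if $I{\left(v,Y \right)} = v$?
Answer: $-1005$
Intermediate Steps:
$n = \frac{1}{11} \approx 0.090909$
$\frac{0 \left(-7\right)}{-29} n - 1005 = \frac{0 \left(-7\right)}{-29} \cdot \frac{1}{11} - 1005 = 0 \left(- \frac{1}{29}\right) \frac{1}{11} - 1005 = 0 \cdot \frac{1}{11} - 1005 = 0 - 1005 = -1005$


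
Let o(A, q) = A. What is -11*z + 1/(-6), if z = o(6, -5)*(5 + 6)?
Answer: -4357/6 ≈ -726.17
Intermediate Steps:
z = 66 (z = 6*(5 + 6) = 6*11 = 66)
-11*z + 1/(-6) = -11*66 + 1/(-6) = -726 + 1*(-1/6) = -726 - 1/6 = -4357/6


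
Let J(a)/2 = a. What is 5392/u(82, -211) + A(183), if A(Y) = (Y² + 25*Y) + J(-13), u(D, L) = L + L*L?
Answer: 842734586/22155 ≈ 38038.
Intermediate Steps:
J(a) = 2*a
u(D, L) = L + L²
A(Y) = -26 + Y² + 25*Y (A(Y) = (Y² + 25*Y) + 2*(-13) = (Y² + 25*Y) - 26 = -26 + Y² + 25*Y)
5392/u(82, -211) + A(183) = 5392/((-211*(1 - 211))) + (-26 + 183² + 25*183) = 5392/((-211*(-210))) + (-26 + 33489 + 4575) = 5392/44310 + 38038 = 5392*(1/44310) + 38038 = 2696/22155 + 38038 = 842734586/22155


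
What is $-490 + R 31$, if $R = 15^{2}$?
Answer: $6485$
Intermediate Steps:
$R = 225$
$-490 + R 31 = -490 + 225 \cdot 31 = -490 + 6975 = 6485$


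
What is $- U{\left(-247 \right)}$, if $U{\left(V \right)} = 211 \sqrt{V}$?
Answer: $- 211 i \sqrt{247} \approx - 3316.1 i$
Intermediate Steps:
$- U{\left(-247 \right)} = - 211 \sqrt{-247} = - 211 i \sqrt{247}$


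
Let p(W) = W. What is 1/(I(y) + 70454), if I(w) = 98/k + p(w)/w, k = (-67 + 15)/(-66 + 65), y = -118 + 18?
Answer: 26/1831879 ≈ 1.4193e-5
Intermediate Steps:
y = -100
k = 52 (k = -52/(-1) = -52*(-1) = 52)
I(w) = 75/26 (I(w) = 98/52 + w/w = 98*(1/52) + 1 = 49/26 + 1 = 75/26)
1/(I(y) + 70454) = 1/(75/26 + 70454) = 1/(1831879/26) = 26/1831879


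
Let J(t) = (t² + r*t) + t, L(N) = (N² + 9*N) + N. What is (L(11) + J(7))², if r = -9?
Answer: 50176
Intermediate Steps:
L(N) = N² + 10*N
J(t) = t² - 8*t (J(t) = (t² - 9*t) + t = t² - 8*t)
(L(11) + J(7))² = (11*(10 + 11) + 7*(-8 + 7))² = (11*21 + 7*(-1))² = (231 - 7)² = 224² = 50176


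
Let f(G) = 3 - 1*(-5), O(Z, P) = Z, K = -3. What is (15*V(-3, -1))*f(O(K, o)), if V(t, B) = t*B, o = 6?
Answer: 360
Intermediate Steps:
V(t, B) = B*t
f(G) = 8 (f(G) = 3 + 5 = 8)
(15*V(-3, -1))*f(O(K, o)) = (15*(-1*(-3)))*8 = (15*3)*8 = 45*8 = 360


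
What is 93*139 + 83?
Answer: 13010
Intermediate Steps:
93*139 + 83 = 12927 + 83 = 13010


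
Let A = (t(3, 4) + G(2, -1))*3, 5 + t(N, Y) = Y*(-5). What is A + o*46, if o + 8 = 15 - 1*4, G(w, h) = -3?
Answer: 54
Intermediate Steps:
o = 3 (o = -8 + (15 - 1*4) = -8 + (15 - 4) = -8 + 11 = 3)
t(N, Y) = -5 - 5*Y (t(N, Y) = -5 + Y*(-5) = -5 - 5*Y)
A = -84 (A = ((-5 - 5*4) - 3)*3 = ((-5 - 20) - 3)*3 = (-25 - 3)*3 = -28*3 = -84)
A + o*46 = -84 + 3*46 = -84 + 138 = 54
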